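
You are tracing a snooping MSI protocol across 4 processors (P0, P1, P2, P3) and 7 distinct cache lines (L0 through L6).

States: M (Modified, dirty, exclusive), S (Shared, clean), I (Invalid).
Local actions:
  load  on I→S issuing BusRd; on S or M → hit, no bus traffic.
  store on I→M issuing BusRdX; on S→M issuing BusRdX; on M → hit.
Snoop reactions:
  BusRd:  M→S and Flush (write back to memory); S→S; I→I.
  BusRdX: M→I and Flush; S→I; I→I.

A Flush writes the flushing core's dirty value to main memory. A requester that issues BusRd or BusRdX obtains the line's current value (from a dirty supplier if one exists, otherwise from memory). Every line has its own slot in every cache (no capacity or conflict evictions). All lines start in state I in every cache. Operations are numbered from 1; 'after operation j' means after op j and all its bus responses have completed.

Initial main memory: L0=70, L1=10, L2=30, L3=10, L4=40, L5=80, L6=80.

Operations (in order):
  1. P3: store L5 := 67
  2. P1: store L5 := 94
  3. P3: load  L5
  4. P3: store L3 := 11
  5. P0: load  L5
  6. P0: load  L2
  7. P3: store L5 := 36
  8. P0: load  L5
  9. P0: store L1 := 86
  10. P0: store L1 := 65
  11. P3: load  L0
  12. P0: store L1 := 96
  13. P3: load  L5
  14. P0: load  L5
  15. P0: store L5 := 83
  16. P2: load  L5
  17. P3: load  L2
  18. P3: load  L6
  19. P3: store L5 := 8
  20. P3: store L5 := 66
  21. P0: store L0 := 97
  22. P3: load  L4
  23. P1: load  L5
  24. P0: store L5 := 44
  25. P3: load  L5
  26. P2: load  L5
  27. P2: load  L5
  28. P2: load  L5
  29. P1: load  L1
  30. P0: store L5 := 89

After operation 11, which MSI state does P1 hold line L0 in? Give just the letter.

[1] P3: store L5 := 67 | P0:I, P1:I, P2:I, P3:M(67) | bus: BusRdX
[2] P1: store L5 := 94 | P0:I, P1:M(94), P2:I, P3:I | bus: BusRdX,Flush
[3] P3: load  L5 | P0:I, P1:S(94), P2:I, P3:S(94) | bus: BusRd,Flush
[4] P3: store L3 := 11 | P0:I, P1:I, P2:I, P3:M(11) | bus: BusRdX
[5] P0: load  L5 | P0:S(94), P1:S(94), P2:I, P3:S(94) | bus: BusRd
[6] P0: load  L2 | P0:S(30), P1:I, P2:I, P3:I | bus: BusRd
[7] P3: store L5 := 36 | P0:I, P1:I, P2:I, P3:M(36) | bus: BusRdX
[8] P0: load  L5 | P0:S(36), P1:I, P2:I, P3:S(36) | bus: BusRd,Flush
[9] P0: store L1 := 86 | P0:M(86), P1:I, P2:I, P3:I | bus: BusRdX
[10] P0: store L1 := 65 | P0:M(65), P1:I, P2:I, P3:I | bus: none
[11] P3: load  L0 | P0:I, P1:I, P2:I, P3:S(70) | bus: BusRd
[12] P0: store L1 := 96 | P0:M(96), P1:I, P2:I, P3:I | bus: none
[13] P3: load  L5 | P0:S(36), P1:I, P2:I, P3:S(36) | bus: none
[14] P0: load  L5 | P0:S(36), P1:I, P2:I, P3:S(36) | bus: none
[15] P0: store L5 := 83 | P0:M(83), P1:I, P2:I, P3:I | bus: BusRdX
[16] P2: load  L5 | P0:S(83), P1:I, P2:S(83), P3:I | bus: BusRd,Flush
[17] P3: load  L2 | P0:S(30), P1:I, P2:I, P3:S(30) | bus: BusRd
[18] P3: load  L6 | P0:I, P1:I, P2:I, P3:S(80) | bus: BusRd
[19] P3: store L5 := 8 | P0:I, P1:I, P2:I, P3:M(8) | bus: BusRdX
[20] P3: store L5 := 66 | P0:I, P1:I, P2:I, P3:M(66) | bus: none
[21] P0: store L0 := 97 | P0:M(97), P1:I, P2:I, P3:I | bus: BusRdX
[22] P3: load  L4 | P0:I, P1:I, P2:I, P3:S(40) | bus: BusRd
[23] P1: load  L5 | P0:I, P1:S(66), P2:I, P3:S(66) | bus: BusRd,Flush
[24] P0: store L5 := 44 | P0:M(44), P1:I, P2:I, P3:I | bus: BusRdX
[25] P3: load  L5 | P0:S(44), P1:I, P2:I, P3:S(44) | bus: BusRd,Flush
[26] P2: load  L5 | P0:S(44), P1:I, P2:S(44), P3:S(44) | bus: BusRd
[27] P2: load  L5 | P0:S(44), P1:I, P2:S(44), P3:S(44) | bus: none
[28] P2: load  L5 | P0:S(44), P1:I, P2:S(44), P3:S(44) | bus: none
[29] P1: load  L1 | P0:S(96), P1:S(96), P2:I, P3:I | bus: BusRd,Flush
[30] P0: store L5 := 89 | P0:M(89), P1:I, P2:I, P3:I | bus: BusRdX

state = I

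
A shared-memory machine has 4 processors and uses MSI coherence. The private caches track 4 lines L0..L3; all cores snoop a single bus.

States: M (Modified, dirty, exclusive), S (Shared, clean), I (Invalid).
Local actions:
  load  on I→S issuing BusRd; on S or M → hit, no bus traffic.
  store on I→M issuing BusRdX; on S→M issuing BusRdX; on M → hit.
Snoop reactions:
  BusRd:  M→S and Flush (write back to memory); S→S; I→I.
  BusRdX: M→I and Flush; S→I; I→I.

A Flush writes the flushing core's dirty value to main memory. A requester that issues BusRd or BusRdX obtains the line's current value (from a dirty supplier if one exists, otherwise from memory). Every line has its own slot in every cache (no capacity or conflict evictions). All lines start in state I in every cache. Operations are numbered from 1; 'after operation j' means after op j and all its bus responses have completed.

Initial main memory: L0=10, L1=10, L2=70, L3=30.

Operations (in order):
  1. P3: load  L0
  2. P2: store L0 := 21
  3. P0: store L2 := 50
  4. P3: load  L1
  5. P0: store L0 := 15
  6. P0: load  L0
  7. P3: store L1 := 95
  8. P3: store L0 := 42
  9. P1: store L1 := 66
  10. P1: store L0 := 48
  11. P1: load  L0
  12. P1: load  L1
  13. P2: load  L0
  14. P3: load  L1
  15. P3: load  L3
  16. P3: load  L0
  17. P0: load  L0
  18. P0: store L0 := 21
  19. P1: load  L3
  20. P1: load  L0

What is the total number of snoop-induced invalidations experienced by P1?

[1] P3: load  L0 | P0:I, P1:I, P2:I, P3:S(10) | bus: BusRd
[2] P2: store L0 := 21 | P0:I, P1:I, P2:M(21), P3:I | bus: BusRdX
[3] P0: store L2 := 50 | P0:M(50), P1:I, P2:I, P3:I | bus: BusRdX
[4] P3: load  L1 | P0:I, P1:I, P2:I, P3:S(10) | bus: BusRd
[5] P0: store L0 := 15 | P0:M(15), P1:I, P2:I, P3:I | bus: BusRdX,Flush
[6] P0: load  L0 | P0:M(15), P1:I, P2:I, P3:I | bus: none
[7] P3: store L1 := 95 | P0:I, P1:I, P2:I, P3:M(95) | bus: BusRdX
[8] P3: store L0 := 42 | P0:I, P1:I, P2:I, P3:M(42) | bus: BusRdX,Flush
[9] P1: store L1 := 66 | P0:I, P1:M(66), P2:I, P3:I | bus: BusRdX,Flush
[10] P1: store L0 := 48 | P0:I, P1:M(48), P2:I, P3:I | bus: BusRdX,Flush
[11] P1: load  L0 | P0:I, P1:M(48), P2:I, P3:I | bus: none
[12] P1: load  L1 | P0:I, P1:M(66), P2:I, P3:I | bus: none
[13] P2: load  L0 | P0:I, P1:S(48), P2:S(48), P3:I | bus: BusRd,Flush
[14] P3: load  L1 | P0:I, P1:S(66), P2:I, P3:S(66) | bus: BusRd,Flush
[15] P3: load  L3 | P0:I, P1:I, P2:I, P3:S(30) | bus: BusRd
[16] P3: load  L0 | P0:I, P1:S(48), P2:S(48), P3:S(48) | bus: BusRd
[17] P0: load  L0 | P0:S(48), P1:S(48), P2:S(48), P3:S(48) | bus: BusRd
[18] P0: store L0 := 21 | P0:M(21), P1:I, P2:I, P3:I | bus: BusRdX
[19] P1: load  L3 | P0:I, P1:S(30), P2:I, P3:S(30) | bus: BusRd
[20] P1: load  L0 | P0:S(21), P1:S(21), P2:I, P3:I | bus: BusRd,Flush

invalidations = 1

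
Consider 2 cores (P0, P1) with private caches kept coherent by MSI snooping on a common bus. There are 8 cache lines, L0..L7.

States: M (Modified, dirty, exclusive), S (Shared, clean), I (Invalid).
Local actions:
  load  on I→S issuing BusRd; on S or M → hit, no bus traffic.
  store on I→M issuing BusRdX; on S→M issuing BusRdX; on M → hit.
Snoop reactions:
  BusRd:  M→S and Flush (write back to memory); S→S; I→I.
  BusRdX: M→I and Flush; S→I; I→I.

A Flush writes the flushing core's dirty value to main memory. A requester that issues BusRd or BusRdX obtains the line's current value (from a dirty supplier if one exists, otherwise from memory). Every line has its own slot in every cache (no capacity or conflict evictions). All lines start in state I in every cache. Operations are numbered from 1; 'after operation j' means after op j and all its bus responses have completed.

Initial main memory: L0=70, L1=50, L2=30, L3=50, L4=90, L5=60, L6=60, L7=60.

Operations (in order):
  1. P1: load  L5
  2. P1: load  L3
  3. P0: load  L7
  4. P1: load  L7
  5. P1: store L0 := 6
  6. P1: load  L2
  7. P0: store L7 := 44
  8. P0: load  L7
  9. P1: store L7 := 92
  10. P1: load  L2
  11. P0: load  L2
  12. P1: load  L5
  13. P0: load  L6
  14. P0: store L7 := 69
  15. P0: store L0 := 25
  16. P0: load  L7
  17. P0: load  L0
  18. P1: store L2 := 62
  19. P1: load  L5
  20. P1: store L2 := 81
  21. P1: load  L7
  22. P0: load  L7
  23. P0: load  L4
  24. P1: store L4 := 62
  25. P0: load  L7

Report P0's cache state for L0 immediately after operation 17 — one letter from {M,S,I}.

state = M

step 1: P1: load  L5  ⟶  IS  (L5)  txn=BusRd  M[L5]=60
step 2: P1: load  L3  ⟶  IS  (L3)  txn=BusRd  M[L3]=50
step 3: P0: load  L7  ⟶  SI  (L7)  txn=BusRd  M[L7]=60
step 4: P1: load  L7  ⟶  SS  (L7)  txn=BusRd  M[L7]=60
step 5: P1: store L0 := 6  ⟶  IM  (L0)  txn=BusRdX  M[L0]=70
step 6: P1: load  L2  ⟶  IS  (L2)  txn=BusRd  M[L2]=30
step 7: P0: store L7 := 44  ⟶  MI  (L7)  txn=BusRdX  M[L7]=60
step 8: P0: load  L7  ⟶  MI  (L7)  txn=∅  M[L7]=60
step 9: P1: store L7 := 92  ⟶  IM  (L7)  txn=BusRdX+Flush  M[L7]=44
step 10: P1: load  L2  ⟶  IS  (L2)  txn=∅  M[L2]=30
step 11: P0: load  L2  ⟶  SS  (L2)  txn=BusRd  M[L2]=30
step 12: P1: load  L5  ⟶  IS  (L5)  txn=∅  M[L5]=60
step 13: P0: load  L6  ⟶  SI  (L6)  txn=BusRd  M[L6]=60
step 14: P0: store L7 := 69  ⟶  MI  (L7)  txn=BusRdX+Flush  M[L7]=92
step 15: P0: store L0 := 25  ⟶  MI  (L0)  txn=BusRdX+Flush  M[L0]=6
step 16: P0: load  L7  ⟶  MI  (L7)  txn=∅  M[L7]=92
step 17: P0: load  L0  ⟶  MI  (L0)  txn=∅  M[L0]=6
step 18: P1: store L2 := 62  ⟶  IM  (L2)  txn=BusRdX  M[L2]=30
step 19: P1: load  L5  ⟶  IS  (L5)  txn=∅  M[L5]=60
step 20: P1: store L2 := 81  ⟶  IM  (L2)  txn=∅  M[L2]=30
step 21: P1: load  L7  ⟶  SS  (L7)  txn=BusRd+Flush  M[L7]=69
step 22: P0: load  L7  ⟶  SS  (L7)  txn=∅  M[L7]=69
step 23: P0: load  L4  ⟶  SI  (L4)  txn=BusRd  M[L4]=90
step 24: P1: store L4 := 62  ⟶  IM  (L4)  txn=BusRdX  M[L4]=90
step 25: P0: load  L7  ⟶  SS  (L7)  txn=∅  M[L7]=69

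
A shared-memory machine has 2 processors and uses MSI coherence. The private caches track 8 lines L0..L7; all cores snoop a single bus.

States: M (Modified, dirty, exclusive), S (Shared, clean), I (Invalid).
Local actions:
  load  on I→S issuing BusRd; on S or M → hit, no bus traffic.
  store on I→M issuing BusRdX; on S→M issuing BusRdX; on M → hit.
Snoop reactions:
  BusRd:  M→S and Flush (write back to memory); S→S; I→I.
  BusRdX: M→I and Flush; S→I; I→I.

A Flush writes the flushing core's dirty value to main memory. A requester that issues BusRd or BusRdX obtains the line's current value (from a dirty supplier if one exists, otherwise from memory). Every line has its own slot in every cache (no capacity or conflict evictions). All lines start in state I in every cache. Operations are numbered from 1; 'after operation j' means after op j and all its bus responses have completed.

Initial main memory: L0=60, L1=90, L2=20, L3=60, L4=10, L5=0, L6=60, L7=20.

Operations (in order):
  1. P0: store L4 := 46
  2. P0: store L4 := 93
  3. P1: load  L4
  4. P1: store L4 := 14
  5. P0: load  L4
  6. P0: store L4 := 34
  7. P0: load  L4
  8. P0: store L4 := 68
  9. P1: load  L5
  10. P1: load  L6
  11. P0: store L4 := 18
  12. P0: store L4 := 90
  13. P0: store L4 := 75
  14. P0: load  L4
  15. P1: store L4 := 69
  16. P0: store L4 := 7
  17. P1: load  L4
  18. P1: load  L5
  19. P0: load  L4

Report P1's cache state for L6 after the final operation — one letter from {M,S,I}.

1. P0: store L4 := 46  bus=[BusRdX]  L4: P0=M P1=I  mem[L4]=10
2. P0: store L4 := 93  bus=[-]  L4: P0=M P1=I  mem[L4]=10
3. P1: load  L4  bus=[BusRd,Flush]  L4: P0=S P1=S  mem[L4]=93
4. P1: store L4 := 14  bus=[BusRdX]  L4: P0=I P1=M  mem[L4]=93
5. P0: load  L4  bus=[BusRd,Flush]  L4: P0=S P1=S  mem[L4]=14
6. P0: store L4 := 34  bus=[BusRdX]  L4: P0=M P1=I  mem[L4]=14
7. P0: load  L4  bus=[-]  L4: P0=M P1=I  mem[L4]=14
8. P0: store L4 := 68  bus=[-]  L4: P0=M P1=I  mem[L4]=14
9. P1: load  L5  bus=[BusRd]  L5: P0=I P1=S  mem[L5]=0
10. P1: load  L6  bus=[BusRd]  L6: P0=I P1=S  mem[L6]=60
11. P0: store L4 := 18  bus=[-]  L4: P0=M P1=I  mem[L4]=14
12. P0: store L4 := 90  bus=[-]  L4: P0=M P1=I  mem[L4]=14
13. P0: store L4 := 75  bus=[-]  L4: P0=M P1=I  mem[L4]=14
14. P0: load  L4  bus=[-]  L4: P0=M P1=I  mem[L4]=14
15. P1: store L4 := 69  bus=[BusRdX,Flush]  L4: P0=I P1=M  mem[L4]=75
16. P0: store L4 := 7  bus=[BusRdX,Flush]  L4: P0=M P1=I  mem[L4]=69
17. P1: load  L4  bus=[BusRd,Flush]  L4: P0=S P1=S  mem[L4]=7
18. P1: load  L5  bus=[-]  L5: P0=I P1=S  mem[L5]=0
19. P0: load  L4  bus=[-]  L4: P0=S P1=S  mem[L4]=7

state = S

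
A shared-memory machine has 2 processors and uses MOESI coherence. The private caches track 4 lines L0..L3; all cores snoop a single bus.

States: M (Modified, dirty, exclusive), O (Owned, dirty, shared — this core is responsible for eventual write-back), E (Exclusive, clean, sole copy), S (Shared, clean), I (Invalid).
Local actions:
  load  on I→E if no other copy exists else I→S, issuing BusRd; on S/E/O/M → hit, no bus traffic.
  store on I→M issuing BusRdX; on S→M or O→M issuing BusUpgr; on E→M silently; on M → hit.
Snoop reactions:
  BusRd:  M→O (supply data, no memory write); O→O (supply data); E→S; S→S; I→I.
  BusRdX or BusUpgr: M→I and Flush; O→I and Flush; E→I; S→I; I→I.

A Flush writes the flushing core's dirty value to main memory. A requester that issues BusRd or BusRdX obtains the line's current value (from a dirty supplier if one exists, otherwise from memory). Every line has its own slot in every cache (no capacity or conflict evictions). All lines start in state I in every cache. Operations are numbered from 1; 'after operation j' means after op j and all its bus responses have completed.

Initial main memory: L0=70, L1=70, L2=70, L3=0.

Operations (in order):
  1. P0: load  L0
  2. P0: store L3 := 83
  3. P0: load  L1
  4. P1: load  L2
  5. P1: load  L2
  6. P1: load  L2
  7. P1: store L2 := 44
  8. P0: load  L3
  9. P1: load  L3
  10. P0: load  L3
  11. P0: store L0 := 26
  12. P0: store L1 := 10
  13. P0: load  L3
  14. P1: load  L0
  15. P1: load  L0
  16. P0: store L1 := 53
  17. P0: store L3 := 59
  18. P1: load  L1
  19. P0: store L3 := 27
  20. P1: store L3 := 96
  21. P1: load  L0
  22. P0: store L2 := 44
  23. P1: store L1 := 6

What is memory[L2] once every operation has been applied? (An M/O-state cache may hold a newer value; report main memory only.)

memory[L2] = 44

[1] P0: load  L0 | P0:E(70), P1:I | bus: BusRd
[2] P0: store L3 := 83 | P0:M(83), P1:I | bus: BusRdX
[3] P0: load  L1 | P0:E(70), P1:I | bus: BusRd
[4] P1: load  L2 | P0:I, P1:E(70) | bus: BusRd
[5] P1: load  L2 | P0:I, P1:E(70) | bus: none
[6] P1: load  L2 | P0:I, P1:E(70) | bus: none
[7] P1: store L2 := 44 | P0:I, P1:M(44) | bus: none
[8] P0: load  L3 | P0:M(83), P1:I | bus: none
[9] P1: load  L3 | P0:O(83), P1:S(83) | bus: BusRd
[10] P0: load  L3 | P0:O(83), P1:S(83) | bus: none
[11] P0: store L0 := 26 | P0:M(26), P1:I | bus: none
[12] P0: store L1 := 10 | P0:M(10), P1:I | bus: none
[13] P0: load  L3 | P0:O(83), P1:S(83) | bus: none
[14] P1: load  L0 | P0:O(26), P1:S(26) | bus: BusRd
[15] P1: load  L0 | P0:O(26), P1:S(26) | bus: none
[16] P0: store L1 := 53 | P0:M(53), P1:I | bus: none
[17] P0: store L3 := 59 | P0:M(59), P1:I | bus: BusUpgr
[18] P1: load  L1 | P0:O(53), P1:S(53) | bus: BusRd
[19] P0: store L3 := 27 | P0:M(27), P1:I | bus: none
[20] P1: store L3 := 96 | P0:I, P1:M(96) | bus: BusRdX,Flush
[21] P1: load  L0 | P0:O(26), P1:S(26) | bus: none
[22] P0: store L2 := 44 | P0:M(44), P1:I | bus: BusRdX,Flush
[23] P1: store L1 := 6 | P0:I, P1:M(6) | bus: BusUpgr,Flush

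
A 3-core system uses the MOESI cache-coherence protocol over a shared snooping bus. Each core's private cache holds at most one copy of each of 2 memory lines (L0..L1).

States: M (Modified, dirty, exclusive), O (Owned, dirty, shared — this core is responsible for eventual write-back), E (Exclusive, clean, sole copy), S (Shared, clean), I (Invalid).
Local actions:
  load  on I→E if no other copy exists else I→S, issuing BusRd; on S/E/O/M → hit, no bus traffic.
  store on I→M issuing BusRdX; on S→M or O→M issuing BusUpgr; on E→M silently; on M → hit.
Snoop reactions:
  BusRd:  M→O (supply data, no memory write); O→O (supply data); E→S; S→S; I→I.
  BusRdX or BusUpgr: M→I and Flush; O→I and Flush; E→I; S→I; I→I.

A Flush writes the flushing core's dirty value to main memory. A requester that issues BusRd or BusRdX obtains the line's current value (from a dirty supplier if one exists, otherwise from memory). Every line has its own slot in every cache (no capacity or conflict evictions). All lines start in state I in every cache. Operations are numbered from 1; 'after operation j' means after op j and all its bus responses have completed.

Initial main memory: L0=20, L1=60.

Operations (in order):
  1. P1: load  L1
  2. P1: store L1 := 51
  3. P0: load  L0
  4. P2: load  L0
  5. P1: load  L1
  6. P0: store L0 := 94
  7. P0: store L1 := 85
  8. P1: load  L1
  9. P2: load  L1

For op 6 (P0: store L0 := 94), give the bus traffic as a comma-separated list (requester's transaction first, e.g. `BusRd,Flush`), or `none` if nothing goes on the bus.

  op1 P1: load  L1 → I/E/I on L1; bus BusRd; mem=60
  op2 P1: store L1 := 51 → I/M/I on L1; bus (none); mem=60
  op3 P0: load  L0 → E/I/I on L0; bus BusRd; mem=20
  op4 P2: load  L0 → S/I/S on L0; bus BusRd; mem=20
  op5 P1: load  L1 → I/M/I on L1; bus (none); mem=60
  op6 P0: store L0 := 94 → M/I/I on L0; bus BusUpgr; mem=20
  op7 P0: store L1 := 85 → M/I/I on L1; bus BusRdX Flush; mem=51
  op8 P1: load  L1 → O/S/I on L1; bus BusRd; mem=51
  op9 P2: load  L1 → O/S/S on L1; bus BusRd; mem=51

bus = BusUpgr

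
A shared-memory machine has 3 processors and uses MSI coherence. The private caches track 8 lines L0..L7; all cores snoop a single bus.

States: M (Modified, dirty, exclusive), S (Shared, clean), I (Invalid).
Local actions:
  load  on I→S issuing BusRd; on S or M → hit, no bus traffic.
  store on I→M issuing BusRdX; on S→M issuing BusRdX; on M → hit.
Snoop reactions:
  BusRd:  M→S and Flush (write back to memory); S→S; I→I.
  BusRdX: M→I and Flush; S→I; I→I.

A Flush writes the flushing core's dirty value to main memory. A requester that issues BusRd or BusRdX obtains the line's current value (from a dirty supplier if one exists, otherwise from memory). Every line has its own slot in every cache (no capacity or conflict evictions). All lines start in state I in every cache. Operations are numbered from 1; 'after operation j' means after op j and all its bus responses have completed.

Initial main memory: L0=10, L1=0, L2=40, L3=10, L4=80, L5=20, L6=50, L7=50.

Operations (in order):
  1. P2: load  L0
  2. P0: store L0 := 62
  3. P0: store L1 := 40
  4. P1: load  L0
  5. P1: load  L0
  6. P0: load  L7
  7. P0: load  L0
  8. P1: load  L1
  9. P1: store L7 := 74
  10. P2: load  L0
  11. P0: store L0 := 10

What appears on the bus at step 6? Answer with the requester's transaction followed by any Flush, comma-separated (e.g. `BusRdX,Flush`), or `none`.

bus = BusRd

step 1: P2: load  L0  ⟶  IIS  (L0)  txn=BusRd  M[L0]=10
step 2: P0: store L0 := 62  ⟶  MII  (L0)  txn=BusRdX  M[L0]=10
step 3: P0: store L1 := 40  ⟶  MII  (L1)  txn=BusRdX  M[L1]=0
step 4: P1: load  L0  ⟶  SSI  (L0)  txn=BusRd+Flush  M[L0]=62
step 5: P1: load  L0  ⟶  SSI  (L0)  txn=∅  M[L0]=62
step 6: P0: load  L7  ⟶  SII  (L7)  txn=BusRd  M[L7]=50
step 7: P0: load  L0  ⟶  SSI  (L0)  txn=∅  M[L0]=62
step 8: P1: load  L1  ⟶  SSI  (L1)  txn=BusRd+Flush  M[L1]=40
step 9: P1: store L7 := 74  ⟶  IMI  (L7)  txn=BusRdX  M[L7]=50
step 10: P2: load  L0  ⟶  SSS  (L0)  txn=BusRd  M[L0]=62
step 11: P0: store L0 := 10  ⟶  MII  (L0)  txn=BusRdX  M[L0]=62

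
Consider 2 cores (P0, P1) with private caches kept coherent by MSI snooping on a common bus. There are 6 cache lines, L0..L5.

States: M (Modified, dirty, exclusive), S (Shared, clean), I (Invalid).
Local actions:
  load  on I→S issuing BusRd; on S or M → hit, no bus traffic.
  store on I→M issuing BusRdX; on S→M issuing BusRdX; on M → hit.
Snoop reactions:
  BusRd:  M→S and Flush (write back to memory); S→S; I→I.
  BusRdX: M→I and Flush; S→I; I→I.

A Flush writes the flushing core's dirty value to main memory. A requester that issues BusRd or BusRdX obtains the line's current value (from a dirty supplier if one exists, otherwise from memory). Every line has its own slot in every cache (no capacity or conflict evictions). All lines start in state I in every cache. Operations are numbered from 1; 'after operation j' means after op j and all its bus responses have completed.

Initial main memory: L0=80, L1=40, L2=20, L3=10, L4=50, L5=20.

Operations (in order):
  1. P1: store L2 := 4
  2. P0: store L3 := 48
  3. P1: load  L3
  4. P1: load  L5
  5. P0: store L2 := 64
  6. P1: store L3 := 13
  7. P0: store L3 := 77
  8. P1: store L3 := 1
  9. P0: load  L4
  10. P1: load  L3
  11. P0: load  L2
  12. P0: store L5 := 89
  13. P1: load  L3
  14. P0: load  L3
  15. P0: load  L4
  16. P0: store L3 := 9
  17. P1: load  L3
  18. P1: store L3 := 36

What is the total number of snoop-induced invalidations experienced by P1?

invalidations = 4

1. P1: store L2 := 4  bus=[BusRdX]  L2: P0=I P1=M  mem[L2]=20
2. P0: store L3 := 48  bus=[BusRdX]  L3: P0=M P1=I  mem[L3]=10
3. P1: load  L3  bus=[BusRd,Flush]  L3: P0=S P1=S  mem[L3]=48
4. P1: load  L5  bus=[BusRd]  L5: P0=I P1=S  mem[L5]=20
5. P0: store L2 := 64  bus=[BusRdX,Flush]  L2: P0=M P1=I  mem[L2]=4
6. P1: store L3 := 13  bus=[BusRdX]  L3: P0=I P1=M  mem[L3]=48
7. P0: store L3 := 77  bus=[BusRdX,Flush]  L3: P0=M P1=I  mem[L3]=13
8. P1: store L3 := 1  bus=[BusRdX,Flush]  L3: P0=I P1=M  mem[L3]=77
9. P0: load  L4  bus=[BusRd]  L4: P0=S P1=I  mem[L4]=50
10. P1: load  L3  bus=[-]  L3: P0=I P1=M  mem[L3]=77
11. P0: load  L2  bus=[-]  L2: P0=M P1=I  mem[L2]=4
12. P0: store L5 := 89  bus=[BusRdX]  L5: P0=M P1=I  mem[L5]=20
13. P1: load  L3  bus=[-]  L3: P0=I P1=M  mem[L3]=77
14. P0: load  L3  bus=[BusRd,Flush]  L3: P0=S P1=S  mem[L3]=1
15. P0: load  L4  bus=[-]  L4: P0=S P1=I  mem[L4]=50
16. P0: store L3 := 9  bus=[BusRdX]  L3: P0=M P1=I  mem[L3]=1
17. P1: load  L3  bus=[BusRd,Flush]  L3: P0=S P1=S  mem[L3]=9
18. P1: store L3 := 36  bus=[BusRdX]  L3: P0=I P1=M  mem[L3]=9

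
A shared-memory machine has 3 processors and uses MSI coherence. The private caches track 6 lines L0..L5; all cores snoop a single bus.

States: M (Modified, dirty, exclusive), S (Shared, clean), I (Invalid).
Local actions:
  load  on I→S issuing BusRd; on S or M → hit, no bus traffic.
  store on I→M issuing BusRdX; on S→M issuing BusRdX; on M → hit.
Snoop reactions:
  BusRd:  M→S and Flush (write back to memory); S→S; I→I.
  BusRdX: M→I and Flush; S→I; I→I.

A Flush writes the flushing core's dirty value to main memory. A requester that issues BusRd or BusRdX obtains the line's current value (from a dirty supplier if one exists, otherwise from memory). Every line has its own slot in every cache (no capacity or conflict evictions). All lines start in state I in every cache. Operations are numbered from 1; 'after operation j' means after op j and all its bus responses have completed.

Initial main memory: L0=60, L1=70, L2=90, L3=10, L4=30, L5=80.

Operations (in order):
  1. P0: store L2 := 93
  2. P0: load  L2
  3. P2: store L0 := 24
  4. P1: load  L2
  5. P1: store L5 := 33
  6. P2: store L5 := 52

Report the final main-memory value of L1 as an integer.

memory[L1] = 70

1. P0: store L2 := 93  bus=[BusRdX]  L2: P0=M P1=I P2=I  mem[L2]=90
2. P0: load  L2  bus=[-]  L2: P0=M P1=I P2=I  mem[L2]=90
3. P2: store L0 := 24  bus=[BusRdX]  L0: P0=I P1=I P2=M  mem[L0]=60
4. P1: load  L2  bus=[BusRd,Flush]  L2: P0=S P1=S P2=I  mem[L2]=93
5. P1: store L5 := 33  bus=[BusRdX]  L5: P0=I P1=M P2=I  mem[L5]=80
6. P2: store L5 := 52  bus=[BusRdX,Flush]  L5: P0=I P1=I P2=M  mem[L5]=33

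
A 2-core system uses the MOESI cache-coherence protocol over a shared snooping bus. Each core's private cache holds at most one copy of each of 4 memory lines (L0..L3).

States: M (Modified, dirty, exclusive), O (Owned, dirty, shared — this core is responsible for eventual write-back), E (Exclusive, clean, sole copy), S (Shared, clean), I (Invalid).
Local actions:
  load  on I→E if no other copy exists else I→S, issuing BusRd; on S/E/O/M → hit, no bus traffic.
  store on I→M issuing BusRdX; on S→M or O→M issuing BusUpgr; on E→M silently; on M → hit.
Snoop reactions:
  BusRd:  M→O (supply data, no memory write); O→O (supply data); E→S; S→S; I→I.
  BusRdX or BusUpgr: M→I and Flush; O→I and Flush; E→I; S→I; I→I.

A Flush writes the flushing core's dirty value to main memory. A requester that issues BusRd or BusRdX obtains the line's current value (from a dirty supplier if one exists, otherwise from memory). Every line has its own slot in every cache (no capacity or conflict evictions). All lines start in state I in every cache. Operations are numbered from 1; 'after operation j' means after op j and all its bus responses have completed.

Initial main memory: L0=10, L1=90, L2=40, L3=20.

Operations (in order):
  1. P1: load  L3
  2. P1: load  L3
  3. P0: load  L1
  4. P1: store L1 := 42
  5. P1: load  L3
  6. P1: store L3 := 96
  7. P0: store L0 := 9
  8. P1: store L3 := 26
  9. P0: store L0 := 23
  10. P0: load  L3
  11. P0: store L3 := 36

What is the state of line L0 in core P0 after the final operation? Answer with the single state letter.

  op1 P1: load  L3 → I/E on L3; bus BusRd; mem=20
  op2 P1: load  L3 → I/E on L3; bus (none); mem=20
  op3 P0: load  L1 → E/I on L1; bus BusRd; mem=90
  op4 P1: store L1 := 42 → I/M on L1; bus BusRdX; mem=90
  op5 P1: load  L3 → I/E on L3; bus (none); mem=20
  op6 P1: store L3 := 96 → I/M on L3; bus (none); mem=20
  op7 P0: store L0 := 9 → M/I on L0; bus BusRdX; mem=10
  op8 P1: store L3 := 26 → I/M on L3; bus (none); mem=20
  op9 P0: store L0 := 23 → M/I on L0; bus (none); mem=10
  op10 P0: load  L3 → S/O on L3; bus BusRd; mem=20
  op11 P0: store L3 := 36 → M/I on L3; bus BusUpgr Flush; mem=26

state = M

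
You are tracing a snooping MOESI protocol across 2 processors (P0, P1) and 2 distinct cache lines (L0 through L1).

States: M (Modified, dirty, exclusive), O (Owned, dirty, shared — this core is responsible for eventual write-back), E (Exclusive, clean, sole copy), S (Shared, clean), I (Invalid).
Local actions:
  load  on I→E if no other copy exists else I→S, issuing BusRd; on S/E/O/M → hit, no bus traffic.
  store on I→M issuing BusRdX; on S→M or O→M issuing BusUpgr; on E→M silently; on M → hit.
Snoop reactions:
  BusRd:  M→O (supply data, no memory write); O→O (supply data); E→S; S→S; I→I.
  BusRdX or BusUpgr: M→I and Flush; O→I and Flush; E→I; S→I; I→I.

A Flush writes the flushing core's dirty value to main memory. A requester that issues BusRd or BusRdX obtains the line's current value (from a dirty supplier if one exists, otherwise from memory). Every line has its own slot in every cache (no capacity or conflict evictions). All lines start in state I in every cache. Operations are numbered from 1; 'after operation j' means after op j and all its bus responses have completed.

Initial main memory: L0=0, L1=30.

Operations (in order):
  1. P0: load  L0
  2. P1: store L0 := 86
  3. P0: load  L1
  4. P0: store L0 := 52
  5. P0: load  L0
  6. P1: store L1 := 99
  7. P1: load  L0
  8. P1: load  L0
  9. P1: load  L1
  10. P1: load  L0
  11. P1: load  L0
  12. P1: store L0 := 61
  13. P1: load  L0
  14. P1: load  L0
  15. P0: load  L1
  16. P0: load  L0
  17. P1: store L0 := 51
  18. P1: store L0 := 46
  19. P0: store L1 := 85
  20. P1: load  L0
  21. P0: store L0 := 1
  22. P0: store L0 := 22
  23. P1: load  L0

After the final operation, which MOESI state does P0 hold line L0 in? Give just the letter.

[1] P0: load  L0 | P0:E(0), P1:I | bus: BusRd
[2] P1: store L0 := 86 | P0:I, P1:M(86) | bus: BusRdX
[3] P0: load  L1 | P0:E(30), P1:I | bus: BusRd
[4] P0: store L0 := 52 | P0:M(52), P1:I | bus: BusRdX,Flush
[5] P0: load  L0 | P0:M(52), P1:I | bus: none
[6] P1: store L1 := 99 | P0:I, P1:M(99) | bus: BusRdX
[7] P1: load  L0 | P0:O(52), P1:S(52) | bus: BusRd
[8] P1: load  L0 | P0:O(52), P1:S(52) | bus: none
[9] P1: load  L1 | P0:I, P1:M(99) | bus: none
[10] P1: load  L0 | P0:O(52), P1:S(52) | bus: none
[11] P1: load  L0 | P0:O(52), P1:S(52) | bus: none
[12] P1: store L0 := 61 | P0:I, P1:M(61) | bus: BusUpgr,Flush
[13] P1: load  L0 | P0:I, P1:M(61) | bus: none
[14] P1: load  L0 | P0:I, P1:M(61) | bus: none
[15] P0: load  L1 | P0:S(99), P1:O(99) | bus: BusRd
[16] P0: load  L0 | P0:S(61), P1:O(61) | bus: BusRd
[17] P1: store L0 := 51 | P0:I, P1:M(51) | bus: BusUpgr
[18] P1: store L0 := 46 | P0:I, P1:M(46) | bus: none
[19] P0: store L1 := 85 | P0:M(85), P1:I | bus: BusUpgr,Flush
[20] P1: load  L0 | P0:I, P1:M(46) | bus: none
[21] P0: store L0 := 1 | P0:M(1), P1:I | bus: BusRdX,Flush
[22] P0: store L0 := 22 | P0:M(22), P1:I | bus: none
[23] P1: load  L0 | P0:O(22), P1:S(22) | bus: BusRd

state = O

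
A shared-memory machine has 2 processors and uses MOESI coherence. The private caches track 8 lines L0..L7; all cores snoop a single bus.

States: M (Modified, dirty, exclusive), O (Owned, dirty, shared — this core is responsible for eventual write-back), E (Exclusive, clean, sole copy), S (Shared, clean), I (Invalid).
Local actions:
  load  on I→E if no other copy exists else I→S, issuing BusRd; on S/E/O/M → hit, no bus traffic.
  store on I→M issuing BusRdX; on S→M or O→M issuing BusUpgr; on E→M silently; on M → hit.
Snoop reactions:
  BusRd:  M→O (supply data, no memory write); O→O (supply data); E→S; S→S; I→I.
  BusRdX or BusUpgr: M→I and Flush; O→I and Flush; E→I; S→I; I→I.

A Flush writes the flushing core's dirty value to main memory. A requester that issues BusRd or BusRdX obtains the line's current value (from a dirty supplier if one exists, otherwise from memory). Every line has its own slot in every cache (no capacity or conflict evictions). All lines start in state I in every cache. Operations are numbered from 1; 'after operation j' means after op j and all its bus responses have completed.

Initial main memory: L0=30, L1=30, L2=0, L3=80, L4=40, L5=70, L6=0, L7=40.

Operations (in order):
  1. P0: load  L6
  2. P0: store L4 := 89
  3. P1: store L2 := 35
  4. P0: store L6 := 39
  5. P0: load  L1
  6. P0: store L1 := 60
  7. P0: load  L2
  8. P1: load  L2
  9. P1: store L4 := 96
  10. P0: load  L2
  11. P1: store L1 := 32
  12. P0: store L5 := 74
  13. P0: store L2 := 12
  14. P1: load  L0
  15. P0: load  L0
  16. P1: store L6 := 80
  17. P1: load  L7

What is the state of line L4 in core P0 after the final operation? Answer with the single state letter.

[1] P0: load  L6 | P0:E(0), P1:I | bus: BusRd
[2] P0: store L4 := 89 | P0:M(89), P1:I | bus: BusRdX
[3] P1: store L2 := 35 | P0:I, P1:M(35) | bus: BusRdX
[4] P0: store L6 := 39 | P0:M(39), P1:I | bus: none
[5] P0: load  L1 | P0:E(30), P1:I | bus: BusRd
[6] P0: store L1 := 60 | P0:M(60), P1:I | bus: none
[7] P0: load  L2 | P0:S(35), P1:O(35) | bus: BusRd
[8] P1: load  L2 | P0:S(35), P1:O(35) | bus: none
[9] P1: store L4 := 96 | P0:I, P1:M(96) | bus: BusRdX,Flush
[10] P0: load  L2 | P0:S(35), P1:O(35) | bus: none
[11] P1: store L1 := 32 | P0:I, P1:M(32) | bus: BusRdX,Flush
[12] P0: store L5 := 74 | P0:M(74), P1:I | bus: BusRdX
[13] P0: store L2 := 12 | P0:M(12), P1:I | bus: BusUpgr,Flush
[14] P1: load  L0 | P0:I, P1:E(30) | bus: BusRd
[15] P0: load  L0 | P0:S(30), P1:S(30) | bus: BusRd
[16] P1: store L6 := 80 | P0:I, P1:M(80) | bus: BusRdX,Flush
[17] P1: load  L7 | P0:I, P1:E(40) | bus: BusRd

state = I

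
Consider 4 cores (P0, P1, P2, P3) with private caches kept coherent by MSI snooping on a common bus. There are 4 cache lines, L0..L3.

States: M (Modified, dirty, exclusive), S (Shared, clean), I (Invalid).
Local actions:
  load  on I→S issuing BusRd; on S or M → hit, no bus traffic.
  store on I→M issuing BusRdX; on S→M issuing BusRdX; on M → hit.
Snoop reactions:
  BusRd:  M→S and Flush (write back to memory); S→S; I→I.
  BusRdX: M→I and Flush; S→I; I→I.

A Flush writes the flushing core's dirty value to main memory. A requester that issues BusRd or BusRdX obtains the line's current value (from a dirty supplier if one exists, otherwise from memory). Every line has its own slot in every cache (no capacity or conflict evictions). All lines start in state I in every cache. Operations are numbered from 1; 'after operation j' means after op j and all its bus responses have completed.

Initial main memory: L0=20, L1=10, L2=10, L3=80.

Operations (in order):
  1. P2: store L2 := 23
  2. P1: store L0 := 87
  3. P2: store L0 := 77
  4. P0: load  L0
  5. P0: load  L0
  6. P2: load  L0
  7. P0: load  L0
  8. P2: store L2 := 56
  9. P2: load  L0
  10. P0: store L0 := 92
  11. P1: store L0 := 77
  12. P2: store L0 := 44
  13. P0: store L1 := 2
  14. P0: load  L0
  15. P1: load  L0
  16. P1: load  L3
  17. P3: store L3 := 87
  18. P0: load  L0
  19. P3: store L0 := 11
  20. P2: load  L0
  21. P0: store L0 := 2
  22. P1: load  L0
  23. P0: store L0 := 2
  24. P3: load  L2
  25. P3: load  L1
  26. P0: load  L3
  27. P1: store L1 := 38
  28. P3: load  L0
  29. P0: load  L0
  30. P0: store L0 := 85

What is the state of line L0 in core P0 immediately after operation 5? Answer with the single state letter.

state = S

1. P2: store L2 := 23  bus=[BusRdX]  L2: P0=I P1=I P2=M P3=I  mem[L2]=10
2. P1: store L0 := 87  bus=[BusRdX]  L0: P0=I P1=M P2=I P3=I  mem[L0]=20
3. P2: store L0 := 77  bus=[BusRdX,Flush]  L0: P0=I P1=I P2=M P3=I  mem[L0]=87
4. P0: load  L0  bus=[BusRd,Flush]  L0: P0=S P1=I P2=S P3=I  mem[L0]=77
5. P0: load  L0  bus=[-]  L0: P0=S P1=I P2=S P3=I  mem[L0]=77
6. P2: load  L0  bus=[-]  L0: P0=S P1=I P2=S P3=I  mem[L0]=77
7. P0: load  L0  bus=[-]  L0: P0=S P1=I P2=S P3=I  mem[L0]=77
8. P2: store L2 := 56  bus=[-]  L2: P0=I P1=I P2=M P3=I  mem[L2]=10
9. P2: load  L0  bus=[-]  L0: P0=S P1=I P2=S P3=I  mem[L0]=77
10. P0: store L0 := 92  bus=[BusRdX]  L0: P0=M P1=I P2=I P3=I  mem[L0]=77
11. P1: store L0 := 77  bus=[BusRdX,Flush]  L0: P0=I P1=M P2=I P3=I  mem[L0]=92
12. P2: store L0 := 44  bus=[BusRdX,Flush]  L0: P0=I P1=I P2=M P3=I  mem[L0]=77
13. P0: store L1 := 2  bus=[BusRdX]  L1: P0=M P1=I P2=I P3=I  mem[L1]=10
14. P0: load  L0  bus=[BusRd,Flush]  L0: P0=S P1=I P2=S P3=I  mem[L0]=44
15. P1: load  L0  bus=[BusRd]  L0: P0=S P1=S P2=S P3=I  mem[L0]=44
16. P1: load  L3  bus=[BusRd]  L3: P0=I P1=S P2=I P3=I  mem[L3]=80
17. P3: store L3 := 87  bus=[BusRdX]  L3: P0=I P1=I P2=I P3=M  mem[L3]=80
18. P0: load  L0  bus=[-]  L0: P0=S P1=S P2=S P3=I  mem[L0]=44
19. P3: store L0 := 11  bus=[BusRdX]  L0: P0=I P1=I P2=I P3=M  mem[L0]=44
20. P2: load  L0  bus=[BusRd,Flush]  L0: P0=I P1=I P2=S P3=S  mem[L0]=11
21. P0: store L0 := 2  bus=[BusRdX]  L0: P0=M P1=I P2=I P3=I  mem[L0]=11
22. P1: load  L0  bus=[BusRd,Flush]  L0: P0=S P1=S P2=I P3=I  mem[L0]=2
23. P0: store L0 := 2  bus=[BusRdX]  L0: P0=M P1=I P2=I P3=I  mem[L0]=2
24. P3: load  L2  bus=[BusRd,Flush]  L2: P0=I P1=I P2=S P3=S  mem[L2]=56
25. P3: load  L1  bus=[BusRd,Flush]  L1: P0=S P1=I P2=I P3=S  mem[L1]=2
26. P0: load  L3  bus=[BusRd,Flush]  L3: P0=S P1=I P2=I P3=S  mem[L3]=87
27. P1: store L1 := 38  bus=[BusRdX]  L1: P0=I P1=M P2=I P3=I  mem[L1]=2
28. P3: load  L0  bus=[BusRd,Flush]  L0: P0=S P1=I P2=I P3=S  mem[L0]=2
29. P0: load  L0  bus=[-]  L0: P0=S P1=I P2=I P3=S  mem[L0]=2
30. P0: store L0 := 85  bus=[BusRdX]  L0: P0=M P1=I P2=I P3=I  mem[L0]=2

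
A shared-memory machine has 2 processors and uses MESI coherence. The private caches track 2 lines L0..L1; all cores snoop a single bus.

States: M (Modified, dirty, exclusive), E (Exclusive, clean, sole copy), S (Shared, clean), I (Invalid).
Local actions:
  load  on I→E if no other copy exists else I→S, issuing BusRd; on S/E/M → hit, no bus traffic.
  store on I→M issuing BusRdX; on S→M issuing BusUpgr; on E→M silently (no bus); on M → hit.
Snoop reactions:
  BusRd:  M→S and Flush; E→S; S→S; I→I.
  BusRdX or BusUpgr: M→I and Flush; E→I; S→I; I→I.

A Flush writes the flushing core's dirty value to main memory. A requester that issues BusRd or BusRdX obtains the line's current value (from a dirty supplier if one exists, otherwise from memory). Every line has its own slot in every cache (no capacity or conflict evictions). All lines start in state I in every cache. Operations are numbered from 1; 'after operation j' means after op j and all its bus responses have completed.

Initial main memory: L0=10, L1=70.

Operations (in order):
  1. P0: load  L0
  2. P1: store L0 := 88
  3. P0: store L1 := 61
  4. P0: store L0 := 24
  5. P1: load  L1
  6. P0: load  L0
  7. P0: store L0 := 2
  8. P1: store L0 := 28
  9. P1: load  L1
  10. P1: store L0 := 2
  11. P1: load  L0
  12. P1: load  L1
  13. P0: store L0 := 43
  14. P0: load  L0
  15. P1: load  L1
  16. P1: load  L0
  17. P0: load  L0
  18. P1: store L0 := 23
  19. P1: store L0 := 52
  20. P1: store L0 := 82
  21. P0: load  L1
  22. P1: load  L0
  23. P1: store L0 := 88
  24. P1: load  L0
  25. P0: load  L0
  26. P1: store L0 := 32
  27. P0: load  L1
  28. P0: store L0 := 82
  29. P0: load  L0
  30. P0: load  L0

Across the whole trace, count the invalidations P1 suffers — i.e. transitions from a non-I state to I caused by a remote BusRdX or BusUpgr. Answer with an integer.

  op1 P0: load  L0 → E/I on L0; bus BusRd; mem=10
  op2 P1: store L0 := 88 → I/M on L0; bus BusRdX; mem=10
  op3 P0: store L1 := 61 → M/I on L1; bus BusRdX; mem=70
  op4 P0: store L0 := 24 → M/I on L0; bus BusRdX Flush; mem=88
  op5 P1: load  L1 → S/S on L1; bus BusRd Flush; mem=61
  op6 P0: load  L0 → M/I on L0; bus (none); mem=88
  op7 P0: store L0 := 2 → M/I on L0; bus (none); mem=88
  op8 P1: store L0 := 28 → I/M on L0; bus BusRdX Flush; mem=2
  op9 P1: load  L1 → S/S on L1; bus (none); mem=61
  op10 P1: store L0 := 2 → I/M on L0; bus (none); mem=2
  op11 P1: load  L0 → I/M on L0; bus (none); mem=2
  op12 P1: load  L1 → S/S on L1; bus (none); mem=61
  op13 P0: store L0 := 43 → M/I on L0; bus BusRdX Flush; mem=2
  op14 P0: load  L0 → M/I on L0; bus (none); mem=2
  op15 P1: load  L1 → S/S on L1; bus (none); mem=61
  op16 P1: load  L0 → S/S on L0; bus BusRd Flush; mem=43
  op17 P0: load  L0 → S/S on L0; bus (none); mem=43
  op18 P1: store L0 := 23 → I/M on L0; bus BusUpgr; mem=43
  op19 P1: store L0 := 52 → I/M on L0; bus (none); mem=43
  op20 P1: store L0 := 82 → I/M on L0; bus (none); mem=43
  op21 P0: load  L1 → S/S on L1; bus (none); mem=61
  op22 P1: load  L0 → I/M on L0; bus (none); mem=43
  op23 P1: store L0 := 88 → I/M on L0; bus (none); mem=43
  op24 P1: load  L0 → I/M on L0; bus (none); mem=43
  op25 P0: load  L0 → S/S on L0; bus BusRd Flush; mem=88
  op26 P1: store L0 := 32 → I/M on L0; bus BusUpgr; mem=88
  op27 P0: load  L1 → S/S on L1; bus (none); mem=61
  op28 P0: store L0 := 82 → M/I on L0; bus BusRdX Flush; mem=32
  op29 P0: load  L0 → M/I on L0; bus (none); mem=32
  op30 P0: load  L0 → M/I on L0; bus (none); mem=32

invalidations = 3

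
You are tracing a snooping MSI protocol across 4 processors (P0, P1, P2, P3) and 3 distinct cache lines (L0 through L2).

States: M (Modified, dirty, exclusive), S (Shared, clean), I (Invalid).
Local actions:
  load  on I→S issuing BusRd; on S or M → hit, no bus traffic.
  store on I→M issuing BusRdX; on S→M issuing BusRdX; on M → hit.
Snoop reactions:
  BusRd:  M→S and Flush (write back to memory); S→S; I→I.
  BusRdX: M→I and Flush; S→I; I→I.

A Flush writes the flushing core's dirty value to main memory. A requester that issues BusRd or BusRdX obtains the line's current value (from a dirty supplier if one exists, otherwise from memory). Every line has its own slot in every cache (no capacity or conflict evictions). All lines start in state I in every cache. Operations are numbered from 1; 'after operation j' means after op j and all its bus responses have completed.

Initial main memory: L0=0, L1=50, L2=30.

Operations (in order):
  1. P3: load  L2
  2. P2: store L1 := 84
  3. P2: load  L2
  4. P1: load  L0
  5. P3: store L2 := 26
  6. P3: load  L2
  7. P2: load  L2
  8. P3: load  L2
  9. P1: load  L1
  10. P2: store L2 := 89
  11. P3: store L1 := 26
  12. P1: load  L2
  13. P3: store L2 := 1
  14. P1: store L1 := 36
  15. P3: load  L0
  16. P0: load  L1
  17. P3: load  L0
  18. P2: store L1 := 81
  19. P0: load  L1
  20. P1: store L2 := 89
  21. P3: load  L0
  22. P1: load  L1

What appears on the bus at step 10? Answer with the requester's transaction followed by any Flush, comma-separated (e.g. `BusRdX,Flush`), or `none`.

  op1 P3: load  L2 → I/I/I/S on L2; bus BusRd; mem=30
  op2 P2: store L1 := 84 → I/I/M/I on L1; bus BusRdX; mem=50
  op3 P2: load  L2 → I/I/S/S on L2; bus BusRd; mem=30
  op4 P1: load  L0 → I/S/I/I on L0; bus BusRd; mem=0
  op5 P3: store L2 := 26 → I/I/I/M on L2; bus BusRdX; mem=30
  op6 P3: load  L2 → I/I/I/M on L2; bus (none); mem=30
  op7 P2: load  L2 → I/I/S/S on L2; bus BusRd Flush; mem=26
  op8 P3: load  L2 → I/I/S/S on L2; bus (none); mem=26
  op9 P1: load  L1 → I/S/S/I on L1; bus BusRd Flush; mem=84
  op10 P2: store L2 := 89 → I/I/M/I on L2; bus BusRdX; mem=26
  op11 P3: store L1 := 26 → I/I/I/M on L1; bus BusRdX; mem=84
  op12 P1: load  L2 → I/S/S/I on L2; bus BusRd Flush; mem=89
  op13 P3: store L2 := 1 → I/I/I/M on L2; bus BusRdX; mem=89
  op14 P1: store L1 := 36 → I/M/I/I on L1; bus BusRdX Flush; mem=26
  op15 P3: load  L0 → I/S/I/S on L0; bus BusRd; mem=0
  op16 P0: load  L1 → S/S/I/I on L1; bus BusRd Flush; mem=36
  op17 P3: load  L0 → I/S/I/S on L0; bus (none); mem=0
  op18 P2: store L1 := 81 → I/I/M/I on L1; bus BusRdX; mem=36
  op19 P0: load  L1 → S/I/S/I on L1; bus BusRd Flush; mem=81
  op20 P1: store L2 := 89 → I/M/I/I on L2; bus BusRdX Flush; mem=1
  op21 P3: load  L0 → I/S/I/S on L0; bus (none); mem=0
  op22 P1: load  L1 → S/S/S/I on L1; bus BusRd; mem=81

bus = BusRdX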